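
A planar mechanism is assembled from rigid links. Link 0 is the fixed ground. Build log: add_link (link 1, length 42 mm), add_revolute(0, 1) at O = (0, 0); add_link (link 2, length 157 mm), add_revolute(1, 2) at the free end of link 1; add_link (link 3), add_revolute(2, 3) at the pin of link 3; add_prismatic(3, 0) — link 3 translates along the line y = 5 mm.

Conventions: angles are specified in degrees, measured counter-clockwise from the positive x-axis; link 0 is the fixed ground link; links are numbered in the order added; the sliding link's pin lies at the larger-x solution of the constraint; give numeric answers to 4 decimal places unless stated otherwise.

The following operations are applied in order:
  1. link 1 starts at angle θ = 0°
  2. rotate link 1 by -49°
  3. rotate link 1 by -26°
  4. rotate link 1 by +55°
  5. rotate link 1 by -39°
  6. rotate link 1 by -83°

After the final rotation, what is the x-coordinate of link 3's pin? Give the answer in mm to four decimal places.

geometry: r = 42 mm, L = 157 mm, e = 5 mm; θ starts at 0°
rotate link 1 by -49°: θ ← 0° -49° = -49°
rotate link 1 by -26°: θ ← -49° -26° = -75°
rotate link 1 by +55°: θ ← -75° +55° = -20°
rotate link 1 by -39°: θ ← -20° -39° = -59°
rotate link 1 by -83°: θ ← -59° -83° = -142°
crank pin P = (r cos θ, r sin θ) = (-33.096452, -25.857782)
h = r sin θ − e = -25.857782 − 5 = -30.857782
x = r cos θ + √(L² − h²) = -33.096452 + 153.937641 = 120.841189

120.8412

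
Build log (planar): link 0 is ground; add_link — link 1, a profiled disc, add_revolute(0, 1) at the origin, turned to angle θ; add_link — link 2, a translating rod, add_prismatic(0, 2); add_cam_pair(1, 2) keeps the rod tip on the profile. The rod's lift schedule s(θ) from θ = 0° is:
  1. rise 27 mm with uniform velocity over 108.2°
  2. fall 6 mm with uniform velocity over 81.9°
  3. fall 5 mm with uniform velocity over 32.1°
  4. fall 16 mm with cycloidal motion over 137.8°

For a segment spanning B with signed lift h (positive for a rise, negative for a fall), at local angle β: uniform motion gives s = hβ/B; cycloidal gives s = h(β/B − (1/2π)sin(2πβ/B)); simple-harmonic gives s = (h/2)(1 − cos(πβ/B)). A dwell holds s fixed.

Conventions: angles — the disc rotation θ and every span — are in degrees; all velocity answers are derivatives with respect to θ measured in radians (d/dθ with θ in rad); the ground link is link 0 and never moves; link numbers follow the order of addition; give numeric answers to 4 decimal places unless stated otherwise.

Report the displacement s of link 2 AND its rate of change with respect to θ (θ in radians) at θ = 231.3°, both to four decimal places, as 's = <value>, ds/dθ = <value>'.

seg 1 [0°–108.2°] uniform, h=27: full span → s += 27 → s = 27.0000
seg 2 [108.2°–190.1°] uniform, h=-6: full span → s += -6 → s = 21.0000
seg 3 [190.1°–222.2°] uniform, h=-5: full span → s += -5 → s = 16.0000
seg 4 [222.2°–360°] cycloidal, h=-16: θ=231.3° here. β=9.1, B=137.8. -16·(0.0660 − sin(2π·0.0660)/(2π)) = -0.0301 → s = 15.9699
velocity in seg [222.2°–360°] (cycloidal), θ in radians: β = 9.1° = 0.1588 rad, B = 137.8° = 2.4051 rad; ds/dθ = (h/B)(1 − cos(2πβ/B)) = ((-16)/2.4051)(1 − cos(2π·0.0660)) = -0.564505 mm/rad

s = 15.9699, ds/dθ = -0.5645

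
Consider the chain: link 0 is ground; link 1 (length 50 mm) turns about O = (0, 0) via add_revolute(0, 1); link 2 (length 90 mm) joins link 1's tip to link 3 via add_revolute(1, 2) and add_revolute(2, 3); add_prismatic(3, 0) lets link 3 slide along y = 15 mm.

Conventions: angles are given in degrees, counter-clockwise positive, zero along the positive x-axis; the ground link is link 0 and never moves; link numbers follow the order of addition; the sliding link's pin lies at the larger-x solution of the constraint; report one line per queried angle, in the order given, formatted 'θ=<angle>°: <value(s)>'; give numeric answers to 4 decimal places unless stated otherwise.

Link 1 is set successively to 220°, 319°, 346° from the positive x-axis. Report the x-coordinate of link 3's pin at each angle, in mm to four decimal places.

geometry: r = 50 mm, L = 90 mm, e = 15 mm
θ=220°: crank pin P = (r cos θ, r sin θ) = (-38.302222, -32.139380)
θ=220°: h = r sin θ − e = -32.139380 − 15 = -47.139380
θ=220°: x = r cos θ + √(L² − h²) = -38.302222 + 76.667326 = 38.365103
θ=319°: crank pin P = (r cos θ, r sin θ) = (37.735479, -32.802951)
θ=319°: h = r sin θ − e = -32.802951 − 15 = -47.802951
θ=319°: x = r cos θ + √(L² − h²) = 37.735479 + 76.255346 = 113.990825
θ=346°: crank pin P = (r cos θ, r sin θ) = (48.514786, -12.096095)
θ=346°: h = r sin θ − e = -12.096095 − 15 = -27.096095
θ=346°: x = r cos θ + √(L² − h²) = 48.514786 + 85.824249 = 134.339035

θ=220°: 38.3651
θ=319°: 113.9908
θ=346°: 134.3390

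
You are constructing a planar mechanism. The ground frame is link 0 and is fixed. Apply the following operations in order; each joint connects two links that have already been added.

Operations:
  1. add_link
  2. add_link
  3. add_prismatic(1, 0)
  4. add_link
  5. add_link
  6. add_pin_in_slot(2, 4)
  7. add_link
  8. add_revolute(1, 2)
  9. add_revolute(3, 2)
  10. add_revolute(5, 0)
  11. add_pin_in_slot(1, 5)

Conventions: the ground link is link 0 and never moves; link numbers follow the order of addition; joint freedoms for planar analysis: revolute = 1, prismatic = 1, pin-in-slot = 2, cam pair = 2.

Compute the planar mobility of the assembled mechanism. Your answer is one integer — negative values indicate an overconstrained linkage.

link 0 = ground. State L|J1|J2 = 1|0|0
+link1  2|0|0
+link2  3|0|0
P(1,0) f=1→J1  3|1|0
+link3  4|1|0
+link4  5|1|0
PS(2,4) f=2→J2  5|1|1
+link5  6|1|1
R(1,2) f=1→J1  6|2|1
R(3,2) f=1→J1  6|3|1
R(5,0) f=1→J1  6|4|1
PS(1,5) f=2→J2  6|4|2
M = 3(6−1)−2·4−2 = 15−8−2 = 5

M = 5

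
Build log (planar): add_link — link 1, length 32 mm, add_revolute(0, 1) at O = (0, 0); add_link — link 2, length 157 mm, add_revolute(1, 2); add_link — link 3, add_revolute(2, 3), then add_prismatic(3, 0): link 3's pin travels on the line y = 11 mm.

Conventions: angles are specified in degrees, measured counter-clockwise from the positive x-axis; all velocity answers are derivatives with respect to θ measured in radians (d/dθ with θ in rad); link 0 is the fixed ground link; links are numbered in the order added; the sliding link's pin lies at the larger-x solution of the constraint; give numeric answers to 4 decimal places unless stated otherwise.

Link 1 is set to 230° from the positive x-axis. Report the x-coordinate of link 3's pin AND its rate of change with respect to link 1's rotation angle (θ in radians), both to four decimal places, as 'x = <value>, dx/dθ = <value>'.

geometry: r = 32 mm, L = 157 mm, e = 11 mm
crank pin P = (r cos θ, r sin θ) = (-20.569204, -24.513422)
h = r sin θ − e = -24.513422 − 11 = -35.513422
x = r cos θ + √(L² − h²) = -20.569204 + 152.930693 = 132.361489
dx/dθ = −r sin θ − h·r cos θ/√(L² − h²) (θ in radians; h = -35.513422) = 19.736861

x = 132.3615, dx/dθ = 19.7369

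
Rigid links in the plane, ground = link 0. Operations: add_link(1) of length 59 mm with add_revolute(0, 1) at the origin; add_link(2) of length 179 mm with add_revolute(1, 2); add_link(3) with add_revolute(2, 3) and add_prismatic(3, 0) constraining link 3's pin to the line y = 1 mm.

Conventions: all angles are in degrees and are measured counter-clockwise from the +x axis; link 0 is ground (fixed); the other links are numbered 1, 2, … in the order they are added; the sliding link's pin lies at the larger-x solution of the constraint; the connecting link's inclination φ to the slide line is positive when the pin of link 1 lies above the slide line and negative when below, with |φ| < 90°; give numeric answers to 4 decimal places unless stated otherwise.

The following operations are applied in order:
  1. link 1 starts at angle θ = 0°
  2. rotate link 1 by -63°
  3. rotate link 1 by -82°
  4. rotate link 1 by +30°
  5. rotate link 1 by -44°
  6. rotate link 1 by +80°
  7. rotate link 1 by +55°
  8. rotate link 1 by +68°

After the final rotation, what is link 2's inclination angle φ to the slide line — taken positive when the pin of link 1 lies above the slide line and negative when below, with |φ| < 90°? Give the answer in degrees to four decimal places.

geometry: r = 59 mm, L = 179 mm, e = 1 mm; θ starts at 0°
rotate link 1 by -63°: θ ← 0° -63° = -63°
rotate link 1 by -82°: θ ← -63° -82° = -145°
rotate link 1 by +30°: θ ← -145° +30° = -115°
rotate link 1 by -44°: θ ← -115° -44° = -159°
rotate link 1 by +80°: θ ← -159° +80° = -79°
rotate link 1 by +55°: θ ← -79° +55° = -24°
rotate link 1 by +68°: θ ← -24° +68° = 44°
h = r sin θ − e = 40.984844 − 1 = 39.984844
sin φ = h / L = 39.984844 / 179 = 0.22337902
φ = arcsin(0.22337902) = 12.907577°

12.9076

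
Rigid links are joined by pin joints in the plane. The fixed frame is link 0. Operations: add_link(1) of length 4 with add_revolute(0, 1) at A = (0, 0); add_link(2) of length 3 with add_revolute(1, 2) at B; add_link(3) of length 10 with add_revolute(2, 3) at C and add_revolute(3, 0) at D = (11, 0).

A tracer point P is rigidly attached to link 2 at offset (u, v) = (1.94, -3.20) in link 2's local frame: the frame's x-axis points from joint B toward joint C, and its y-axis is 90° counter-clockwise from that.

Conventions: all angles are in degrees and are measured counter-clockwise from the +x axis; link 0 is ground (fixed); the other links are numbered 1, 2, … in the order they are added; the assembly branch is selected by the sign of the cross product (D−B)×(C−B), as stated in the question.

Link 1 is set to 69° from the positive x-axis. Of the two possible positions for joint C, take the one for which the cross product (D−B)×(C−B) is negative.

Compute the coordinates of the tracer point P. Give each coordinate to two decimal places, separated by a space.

A=(0,0), D=(11.00,0)
B = A + 4.00·(cos69°, sin69°) = (1.4335, 3.7343)
|BD| = 10.2695
circle(B,3.00) ∩ circle(D,10.00): a=0.7042, h=2.9162
  candidates: C₊=(3.1499,6.1948) cross=29.948; C₋=(1.0291,0.7617) cross=-29.948
  branch - wants cross < 0 → take C=(1.0291,0.7617) (cross=-29.948)
ex = (C−B)/|BC| = (-0.1348,-0.9909); ey = (0.9909,-0.1348)
P = B + 1.94·ex + -3.20·ey = (-1.9988,2.2434)

-2.00 2.24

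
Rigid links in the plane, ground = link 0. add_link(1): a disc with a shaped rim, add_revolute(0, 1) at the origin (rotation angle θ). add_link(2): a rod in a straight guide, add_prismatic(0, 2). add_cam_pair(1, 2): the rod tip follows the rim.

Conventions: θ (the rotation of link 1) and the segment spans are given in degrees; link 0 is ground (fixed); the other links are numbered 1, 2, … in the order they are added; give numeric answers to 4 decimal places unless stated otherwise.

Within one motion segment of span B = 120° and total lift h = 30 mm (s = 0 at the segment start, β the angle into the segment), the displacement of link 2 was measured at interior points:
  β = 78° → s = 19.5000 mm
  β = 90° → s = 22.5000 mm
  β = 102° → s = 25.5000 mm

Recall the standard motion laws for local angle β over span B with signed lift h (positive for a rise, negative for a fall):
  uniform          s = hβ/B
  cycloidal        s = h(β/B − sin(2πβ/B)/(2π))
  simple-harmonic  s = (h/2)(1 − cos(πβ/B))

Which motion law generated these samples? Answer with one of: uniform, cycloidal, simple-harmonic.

candidates at β/B = r: uniform s = h·r (linear in β); cycloidal s = h·(r − sin(2πr)/(2π)); simple-harmonic s = (h/2)(1 − cos(πr))
β=78°: printed 19.5000 | uniform 19.5000, cycloidal 23.3628, simple-harmonic 21.8099
β=90°: printed 22.5000 | uniform 22.5000, cycloidal 27.2746, simple-harmonic 25.6066
β=102°: printed 25.5000 | uniform 25.5000, cycloidal 29.3628, simple-harmonic 28.3651
only one law matches every sample → uniform

uniform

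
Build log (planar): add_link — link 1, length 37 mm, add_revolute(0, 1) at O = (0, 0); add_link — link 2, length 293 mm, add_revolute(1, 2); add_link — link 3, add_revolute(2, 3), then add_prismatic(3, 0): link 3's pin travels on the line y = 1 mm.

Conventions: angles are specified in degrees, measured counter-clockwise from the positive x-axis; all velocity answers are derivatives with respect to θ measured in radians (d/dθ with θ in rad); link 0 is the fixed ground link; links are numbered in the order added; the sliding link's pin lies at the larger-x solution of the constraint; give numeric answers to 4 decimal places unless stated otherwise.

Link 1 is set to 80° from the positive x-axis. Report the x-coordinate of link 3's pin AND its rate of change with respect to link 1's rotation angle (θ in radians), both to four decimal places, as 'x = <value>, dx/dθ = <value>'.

geometry: r = 37 mm, L = 293 mm, e = 1 mm
crank pin P = (r cos θ, r sin θ) = (6.424983, 36.437887)
h = r sin θ − e = 36.437887 − 1 = 35.437887
x = r cos θ + √(L² − h²) = 6.424983 + 290.849026 = 297.274009
dx/dθ = −r sin θ − h·r cos θ/√(L² − h²) (θ in radians; h = 35.437887) = -37.220725

x = 297.2740, dx/dθ = -37.2207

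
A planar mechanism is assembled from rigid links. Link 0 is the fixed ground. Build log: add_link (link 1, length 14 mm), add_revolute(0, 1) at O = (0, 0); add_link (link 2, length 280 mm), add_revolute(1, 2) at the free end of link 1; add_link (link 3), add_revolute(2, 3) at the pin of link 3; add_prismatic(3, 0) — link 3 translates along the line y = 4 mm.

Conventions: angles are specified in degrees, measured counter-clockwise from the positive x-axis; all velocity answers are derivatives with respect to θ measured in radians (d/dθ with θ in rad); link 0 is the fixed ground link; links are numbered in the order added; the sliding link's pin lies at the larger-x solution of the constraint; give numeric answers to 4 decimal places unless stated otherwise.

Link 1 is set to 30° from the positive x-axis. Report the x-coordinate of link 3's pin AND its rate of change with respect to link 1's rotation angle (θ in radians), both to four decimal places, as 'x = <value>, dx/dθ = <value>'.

geometry: r = 14 mm, L = 280 mm, e = 4 mm
crank pin P = (r cos θ, r sin θ) = (12.124356, 7.000000)
h = r sin θ − e = 7.000000 − 4 = 3.000000
x = r cos θ + √(L² − h²) = 12.124356 + 279.983928 = 292.108284
dx/dθ = −r sin θ − h·r cos θ/√(L² − h²) (θ in radians; h = 3.000000) = -7.129911

x = 292.1083, dx/dθ = -7.1299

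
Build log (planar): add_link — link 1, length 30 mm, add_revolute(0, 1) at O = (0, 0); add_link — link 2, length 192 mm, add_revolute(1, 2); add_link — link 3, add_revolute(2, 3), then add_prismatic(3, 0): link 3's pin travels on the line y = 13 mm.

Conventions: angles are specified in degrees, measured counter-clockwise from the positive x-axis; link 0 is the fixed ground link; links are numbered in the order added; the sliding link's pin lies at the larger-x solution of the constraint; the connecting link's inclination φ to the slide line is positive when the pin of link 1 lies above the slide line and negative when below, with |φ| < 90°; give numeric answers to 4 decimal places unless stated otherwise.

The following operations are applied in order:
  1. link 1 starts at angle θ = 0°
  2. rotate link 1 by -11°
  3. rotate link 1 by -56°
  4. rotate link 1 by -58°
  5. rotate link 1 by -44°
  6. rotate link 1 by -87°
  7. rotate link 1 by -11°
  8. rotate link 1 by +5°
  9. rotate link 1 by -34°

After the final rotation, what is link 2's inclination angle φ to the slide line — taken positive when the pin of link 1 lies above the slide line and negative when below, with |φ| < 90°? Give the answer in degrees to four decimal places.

geometry: r = 30 mm, L = 192 mm, e = 13 mm; θ starts at 0°
rotate link 1 by -11°: θ ← 0° -11° = -11°
rotate link 1 by -56°: θ ← -11° -56° = -67°
rotate link 1 by -58°: θ ← -67° -58° = -125°
rotate link 1 by -44°: θ ← -125° -44° = -169°
rotate link 1 by -87°: θ ← -169° -87° = -256°
rotate link 1 by -11°: θ ← -256° -11° = -267°
rotate link 1 by +5°: θ ← -267° +5° = -262°
rotate link 1 by -34°: θ ← -262° -34° = -296°
h = r sin θ − e = 26.963821 − 13 = 13.963821
sin φ = h / L = 13.963821 / 192 = 0.07272824
φ = arcsin(0.07272824) = 4.170703°

4.1707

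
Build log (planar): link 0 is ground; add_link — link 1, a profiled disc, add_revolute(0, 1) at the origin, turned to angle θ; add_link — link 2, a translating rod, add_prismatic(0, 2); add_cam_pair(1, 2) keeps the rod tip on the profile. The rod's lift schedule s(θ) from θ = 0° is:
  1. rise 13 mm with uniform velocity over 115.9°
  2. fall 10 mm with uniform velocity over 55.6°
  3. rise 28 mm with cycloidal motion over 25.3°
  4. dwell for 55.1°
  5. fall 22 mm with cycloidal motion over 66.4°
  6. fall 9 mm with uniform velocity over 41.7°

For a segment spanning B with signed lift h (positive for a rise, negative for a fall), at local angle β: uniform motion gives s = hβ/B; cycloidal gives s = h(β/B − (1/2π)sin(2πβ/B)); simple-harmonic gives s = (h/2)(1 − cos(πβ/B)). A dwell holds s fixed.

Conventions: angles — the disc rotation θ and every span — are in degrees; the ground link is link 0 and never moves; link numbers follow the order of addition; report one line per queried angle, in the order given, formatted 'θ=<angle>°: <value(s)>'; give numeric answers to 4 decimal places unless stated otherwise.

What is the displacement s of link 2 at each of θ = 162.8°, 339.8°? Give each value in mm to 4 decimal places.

seg 1 [0°–115.9°] uniform, h=13: full span → s += 13 → s = 13.0000
seg 2 [115.9°–171.5°] uniform, h=-10: θ=162.8° here. β=46.9, B=55.6. -10·46.9/55.6 = -8.4353 → s = 4.5647
seg 2 [115.9°–171.5°] uniform, h=-10: full span → s += -10 → s = 3.0000
seg 3 [171.5°–196.8°] cycloidal, h=28: full span → s += 28 → s = 31.0000
seg 4 [196.8°–251.9°] dwell: s stays 31.0000
seg 5 [251.9°–318.3°] cycloidal, h=-22: full span → s += -22 → s = 9.0000
seg 6 [318.3°–360°] uniform, h=-9: θ=339.8° here. β=21.5, B=41.7. -9·21.5/41.7 = -4.6403 → s = 4.3597

θ=162.8°: 4.5647
θ=339.8°: 4.3597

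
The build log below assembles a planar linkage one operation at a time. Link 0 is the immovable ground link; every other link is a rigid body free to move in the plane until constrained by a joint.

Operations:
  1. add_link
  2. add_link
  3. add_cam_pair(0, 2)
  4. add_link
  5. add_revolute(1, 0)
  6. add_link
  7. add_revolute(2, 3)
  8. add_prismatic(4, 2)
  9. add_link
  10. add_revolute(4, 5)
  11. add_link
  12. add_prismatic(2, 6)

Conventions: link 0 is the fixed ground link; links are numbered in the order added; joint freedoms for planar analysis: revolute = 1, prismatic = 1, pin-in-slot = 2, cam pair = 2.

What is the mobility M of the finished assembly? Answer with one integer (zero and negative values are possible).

ground; <1,0,0>
#1 <2,0,0>
#2 <3,0,0>
C:0↔2 J2 <3,0,1>
#3 <4,0,1>
R:1↔0 J1 <4,1,1>
#4 <5,1,1>
R:2↔3 J1 <5,2,1>
P:4↔2 J1 <5,3,1>
#5 <6,3,1>
R:4↔5 J1 <6,4,1>
#6 <7,4,1>
P:2↔6 J1 <7,5,1>
3×6 − 2×5 − 1×1 = 7

M = 7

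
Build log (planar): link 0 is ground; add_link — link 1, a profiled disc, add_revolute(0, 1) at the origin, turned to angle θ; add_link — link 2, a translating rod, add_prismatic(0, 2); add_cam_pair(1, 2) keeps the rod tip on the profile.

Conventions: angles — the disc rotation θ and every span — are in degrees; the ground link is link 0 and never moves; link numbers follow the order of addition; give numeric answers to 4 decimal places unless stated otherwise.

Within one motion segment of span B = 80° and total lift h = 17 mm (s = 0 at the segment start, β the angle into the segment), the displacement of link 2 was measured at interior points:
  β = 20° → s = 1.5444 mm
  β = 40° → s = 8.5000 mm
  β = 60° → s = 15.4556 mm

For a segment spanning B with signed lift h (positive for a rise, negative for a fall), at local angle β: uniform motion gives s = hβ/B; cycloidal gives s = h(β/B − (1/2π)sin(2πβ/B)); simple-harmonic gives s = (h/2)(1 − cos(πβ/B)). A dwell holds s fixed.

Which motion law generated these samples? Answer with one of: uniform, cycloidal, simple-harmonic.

candidates at β/B = r: uniform s = h·r (linear in β); cycloidal s = h·(r − sin(2πr)/(2π)); simple-harmonic s = (h/2)(1 − cos(πr))
β=20°: printed 1.5444 | uniform 4.2500, cycloidal 1.5444, simple-harmonic 2.4896
β=40°: printed 8.5000 | uniform 8.5000, cycloidal 8.5000, simple-harmonic 8.5000
β=60°: printed 15.4556 | uniform 12.7500, cycloidal 15.4556, simple-harmonic 14.5104
only one law matches every sample → cycloidal

cycloidal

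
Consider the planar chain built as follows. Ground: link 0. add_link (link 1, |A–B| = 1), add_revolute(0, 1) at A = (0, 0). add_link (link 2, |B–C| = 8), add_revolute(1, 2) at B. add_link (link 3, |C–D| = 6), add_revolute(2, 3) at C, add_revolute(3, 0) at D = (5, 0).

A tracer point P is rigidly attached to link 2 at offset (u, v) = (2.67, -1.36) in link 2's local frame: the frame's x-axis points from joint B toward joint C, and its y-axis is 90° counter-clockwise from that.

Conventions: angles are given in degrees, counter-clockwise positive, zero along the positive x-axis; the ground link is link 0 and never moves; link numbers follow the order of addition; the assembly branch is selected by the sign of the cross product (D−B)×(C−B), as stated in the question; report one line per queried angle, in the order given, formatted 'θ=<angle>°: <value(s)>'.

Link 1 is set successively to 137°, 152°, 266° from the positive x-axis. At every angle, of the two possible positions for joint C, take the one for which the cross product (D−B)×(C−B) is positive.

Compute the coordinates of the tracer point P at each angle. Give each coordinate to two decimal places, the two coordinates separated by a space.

A=(0,0), D=(5.00,0)
θ=137°: B = A + 1.00·(cos137°, sin137°) = (-0.7314, 0.6820)
θ=137°: |BD| = 5.7718
θ=137°: circle(B,8.00) ∩ circle(D,6.00): a=5.3115, h=5.9823
θ=137°:   candidates: C₊=(5.2498,5.9948) cross=34.529; C₋=(3.8360,-5.8860) cross=-34.529
θ=137°:   branch + wants cross > 0 → take C=(5.2498,5.9948) (cross=34.529)
θ=137°: ex = (C−B)/|BC| = (0.7476,0.6641); ey = (-0.6641,0.7476)
θ=137°: P = B + 2.67·ex + -1.36·ey = (2.1680,1.4383)
θ=152°: B = A + 1.00·(cos152°, sin152°) = (-0.8829, 0.4695)
θ=152°: |BD| = 5.9017
θ=152°: circle(B,8.00) ∩ circle(D,6.00): a=5.3230, h=5.9720
θ=152°:   candidates: C₊=(4.8983,5.9991) cross=35.245; C₋=(3.9482,-5.9071) cross=-35.245
θ=152°:   branch + wants cross > 0 → take C=(4.8983,5.9991) (cross=35.245)
θ=152°: ex = (C−B)/|BC| = (0.7227,0.6912); ey = (-0.6912,0.7227)
θ=152°: P = B + 2.67·ex + -1.36·ey = (1.9866,1.3322)
θ=266°: B = A + 1.00·(cos266°, sin266°) = (-0.0698, -0.9976)
θ=266°: |BD| = 5.1670
θ=266°: circle(B,8.00) ∩ circle(D,6.00): a=5.2930, h=5.9987
θ=266°:   candidates: C₊=(3.9655,5.9101) cross=30.995; C₋=(6.2818,-5.8615) cross=-30.995
θ=266°:   branch + wants cross > 0 → take C=(3.9655,5.9101) (cross=30.995)
θ=266°: ex = (C−B)/|BC| = (0.5044,0.8635); ey = (-0.8635,0.5044)
θ=266°: P = B + 2.67·ex + -1.36·ey = (2.4513,0.6219)

θ=137°: 2.17 1.44
θ=152°: 1.99 1.33
θ=266°: 2.45 0.62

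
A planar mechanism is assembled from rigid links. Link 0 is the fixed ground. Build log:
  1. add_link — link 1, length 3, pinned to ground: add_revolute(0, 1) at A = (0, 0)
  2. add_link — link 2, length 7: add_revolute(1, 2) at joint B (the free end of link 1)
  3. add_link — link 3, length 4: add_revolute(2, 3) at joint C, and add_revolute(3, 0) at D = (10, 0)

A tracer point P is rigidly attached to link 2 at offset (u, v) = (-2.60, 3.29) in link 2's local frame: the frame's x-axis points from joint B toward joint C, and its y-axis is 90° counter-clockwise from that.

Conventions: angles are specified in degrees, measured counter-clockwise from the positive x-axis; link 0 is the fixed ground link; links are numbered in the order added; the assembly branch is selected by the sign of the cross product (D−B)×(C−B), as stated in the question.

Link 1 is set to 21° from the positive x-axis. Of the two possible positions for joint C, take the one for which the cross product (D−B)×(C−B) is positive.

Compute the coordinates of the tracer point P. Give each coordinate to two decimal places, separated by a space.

A=(0,0), D=(10.00,0)
B = A + 3.00·(cos21°, sin21°) = (2.8007, 1.0751)
|BD| = 7.2791
circle(B,7.00) ∩ circle(D,4.00): a=5.9063, h=3.7571
  candidates: C₊=(9.1972,3.9186) cross=27.348; C₋=(8.0874,-3.5131) cross=-27.348
  branch + wants cross > 0 → take C=(9.1972,3.9186) (cross=27.348)
ex = (C−B)/|BC| = (0.9138,0.4062); ey = (-0.4062,0.9138)
P = B + -2.60·ex + 3.29·ey = (-0.9115,3.0253)

-0.91 3.03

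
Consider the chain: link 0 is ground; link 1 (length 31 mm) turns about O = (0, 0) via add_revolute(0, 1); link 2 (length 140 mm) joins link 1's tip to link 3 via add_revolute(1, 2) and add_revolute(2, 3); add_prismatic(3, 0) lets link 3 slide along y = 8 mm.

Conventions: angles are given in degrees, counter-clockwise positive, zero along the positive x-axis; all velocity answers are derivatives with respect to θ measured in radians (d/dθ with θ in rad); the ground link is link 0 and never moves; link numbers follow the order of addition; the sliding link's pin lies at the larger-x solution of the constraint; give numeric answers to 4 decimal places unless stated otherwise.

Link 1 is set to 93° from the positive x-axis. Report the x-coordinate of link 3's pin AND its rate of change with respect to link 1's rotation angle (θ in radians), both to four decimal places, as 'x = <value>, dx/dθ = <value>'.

geometry: r = 31 mm, L = 140 mm, e = 8 mm
crank pin P = (r cos θ, r sin θ) = (-1.622415, 30.957516)
h = r sin θ − e = 30.957516 − 8 = 22.957516
x = r cos θ + √(L² − h²) = -1.622415 + 138.104860 = 136.482446
dx/dθ = −r sin θ − h·r cos θ/√(L² − h²) (θ in radians; h = 22.957516) = -30.687818

x = 136.4824, dx/dθ = -30.6878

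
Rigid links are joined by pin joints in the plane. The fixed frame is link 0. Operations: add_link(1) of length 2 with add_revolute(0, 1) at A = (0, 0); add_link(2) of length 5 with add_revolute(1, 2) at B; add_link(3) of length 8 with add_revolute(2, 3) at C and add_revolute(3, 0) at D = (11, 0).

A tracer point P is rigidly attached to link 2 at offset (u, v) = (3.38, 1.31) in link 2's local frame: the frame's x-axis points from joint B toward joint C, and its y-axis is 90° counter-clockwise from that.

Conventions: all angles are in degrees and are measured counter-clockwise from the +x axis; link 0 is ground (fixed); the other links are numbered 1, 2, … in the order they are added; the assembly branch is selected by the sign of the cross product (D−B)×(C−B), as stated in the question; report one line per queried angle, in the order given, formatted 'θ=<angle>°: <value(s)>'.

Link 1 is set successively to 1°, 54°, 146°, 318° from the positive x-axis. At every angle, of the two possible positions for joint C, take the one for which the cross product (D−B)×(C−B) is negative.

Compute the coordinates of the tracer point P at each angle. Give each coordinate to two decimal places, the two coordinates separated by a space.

A=(0,0), D=(11.00,0)
θ=1°: B = A + 2.00·(cos1°, sin1°) = (1.9997, 0.0349)
θ=1°: |BD| = 9.0004
θ=1°: circle(B,5.00) ∩ circle(D,8.00): a=2.3336, h=4.4220
θ=1°:   candidates: C₊=(4.3504,4.4478) cross=39.800; C₋=(4.3161,-4.3961) cross=-39.800
θ=1°:   branch - wants cross < 0 → take C=(4.3161,-4.3961) (cross=-39.800)
θ=1°: ex = (C−B)/|BC| = (0.4633,-0.8862); ey = (0.8862,0.4633)
θ=1°: P = B + 3.38·ex + 1.31·ey = (4.7265,-2.3536)
θ=54°: B = A + 2.00·(cos54°, sin54°) = (1.1756, 1.6180)
θ=54°: |BD| = 9.9568
θ=54°: circle(B,5.00) ∩ circle(D,8.00): a=3.0199, h=3.9850
θ=54°:   candidates: C₊=(4.8029,5.0593) cross=39.678; C₋=(3.5078,-2.8047) cross=-39.678
θ=54°:   branch - wants cross < 0 → take C=(3.5078,-2.8047) (cross=-39.678)
θ=54°: ex = (C−B)/|BC| = (0.4664,-0.8846); ey = (0.8846,0.4664)
θ=54°: P = B + 3.38·ex + 1.31·ey = (3.9109,-0.7607)
θ=146°: B = A + 2.00·(cos146°, sin146°) = (-1.6581, 1.1184)
θ=146°: |BD| = 12.7074
θ=146°: circle(B,5.00) ∩ circle(D,8.00): a=4.8192, h=1.3326
θ=146°:   candidates: C₊=(3.2597,2.0217) cross=16.934; C₋=(3.0251,-0.6332) cross=-16.934
θ=146°:   branch - wants cross < 0 → take C=(3.0251,-0.6332) (cross=-16.934)
θ=146°: ex = (C−B)/|BC| = (0.9366,-0.3503); ey = (0.3503,0.9366)
θ=146°: P = B + 3.38·ex + 1.31·ey = (1.9667,1.1613)
θ=318°: B = A + 2.00·(cos318°, sin318°) = (1.4863, -1.3383)
θ=318°: |BD| = 9.6074
θ=318°: circle(B,5.00) ∩ circle(D,8.00): a=2.7740, h=4.1599
θ=318°:   candidates: C₊=(3.6538,3.1675) cross=39.966; C₋=(4.8127,-5.0712) cross=-39.966
θ=318°:   branch - wants cross < 0 → take C=(4.8127,-5.0712) (cross=-39.966)
θ=318°: ex = (C−B)/|BC| = (0.6653,-0.7466); ey = (0.7466,0.6653)
θ=318°: P = B + 3.38·ex + 1.31·ey = (4.7130,-2.9902)

θ=1°: 4.73 -2.35
θ=54°: 3.91 -0.76
θ=146°: 1.97 1.16
θ=318°: 4.71 -2.99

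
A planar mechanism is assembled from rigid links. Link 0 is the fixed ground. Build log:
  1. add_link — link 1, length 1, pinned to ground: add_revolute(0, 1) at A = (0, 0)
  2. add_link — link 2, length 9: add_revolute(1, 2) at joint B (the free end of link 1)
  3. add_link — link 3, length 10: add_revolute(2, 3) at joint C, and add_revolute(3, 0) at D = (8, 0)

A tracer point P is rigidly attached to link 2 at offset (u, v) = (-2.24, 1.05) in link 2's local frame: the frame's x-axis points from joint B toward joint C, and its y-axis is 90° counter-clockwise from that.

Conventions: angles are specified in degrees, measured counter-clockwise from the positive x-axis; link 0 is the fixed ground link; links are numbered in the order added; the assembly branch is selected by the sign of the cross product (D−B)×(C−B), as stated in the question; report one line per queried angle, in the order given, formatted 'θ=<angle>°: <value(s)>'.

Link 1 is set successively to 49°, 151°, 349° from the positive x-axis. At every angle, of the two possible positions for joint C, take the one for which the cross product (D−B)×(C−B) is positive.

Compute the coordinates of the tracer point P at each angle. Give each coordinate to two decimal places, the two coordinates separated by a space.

A=(0,0), D=(8.00,0)
θ=49°: B = A + 1.00·(cos49°, sin49°) = (0.6561, 0.7547)
θ=49°: |BD| = 7.3826
θ=49°: circle(B,9.00) ∩ circle(D,10.00): a=2.4045, h=8.6729
θ=49°:   candidates: C₊=(3.9346,9.1363) cross=64.028; C₋=(2.1614,-8.1185) cross=-64.028
θ=49°:   branch + wants cross > 0 → take C=(3.9346,9.1363) (cross=64.028)
θ=49°: ex = (C−B)/|BC| = (0.3643,0.9313); ey = (-0.9313,0.3643)
θ=49°: P = B + -2.24·ex + 1.05·ey = (-1.1378,-0.9489)
θ=151°: B = A + 1.00·(cos151°, sin151°) = (-0.8746, 0.4848)
θ=151°: |BD| = 8.8879
θ=151°: circle(B,9.00) ∩ circle(D,10.00): a=3.3751, h=8.3432
θ=151°:   candidates: C₊=(2.9505,8.6315) cross=74.153; C₋=(2.0403,-8.0301) cross=-74.153
θ=151°:   branch + wants cross > 0 → take C=(2.9505,8.6315) (cross=74.153)
θ=151°: ex = (C−B)/|BC| = (0.4250,0.9052); ey = (-0.9052,0.4250)
θ=151°: P = B + -2.24·ex + 1.05·ey = (-2.7771,-1.0965)
θ=349°: B = A + 1.00·(cos349°, sin349°) = (0.9816, -0.1908)
θ=349°: |BD| = 7.0210
θ=349°: circle(B,9.00) ∩ circle(D,10.00): a=2.1574, h=8.7376
θ=349°:   candidates: C₊=(2.9008,8.6022) cross=61.346; C₋=(3.3757,-8.8666) cross=-61.346
θ=349°:   branch + wants cross > 0 → take C=(2.9008,8.6022) (cross=61.346)
θ=349°: ex = (C−B)/|BC| = (0.2132,0.9770); ey = (-0.9770,0.2132)
θ=349°: P = B + -2.24·ex + 1.05·ey = (-0.5219,-2.1554)

θ=49°: -1.14 -0.95
θ=151°: -2.78 -1.10
θ=349°: -0.52 -2.16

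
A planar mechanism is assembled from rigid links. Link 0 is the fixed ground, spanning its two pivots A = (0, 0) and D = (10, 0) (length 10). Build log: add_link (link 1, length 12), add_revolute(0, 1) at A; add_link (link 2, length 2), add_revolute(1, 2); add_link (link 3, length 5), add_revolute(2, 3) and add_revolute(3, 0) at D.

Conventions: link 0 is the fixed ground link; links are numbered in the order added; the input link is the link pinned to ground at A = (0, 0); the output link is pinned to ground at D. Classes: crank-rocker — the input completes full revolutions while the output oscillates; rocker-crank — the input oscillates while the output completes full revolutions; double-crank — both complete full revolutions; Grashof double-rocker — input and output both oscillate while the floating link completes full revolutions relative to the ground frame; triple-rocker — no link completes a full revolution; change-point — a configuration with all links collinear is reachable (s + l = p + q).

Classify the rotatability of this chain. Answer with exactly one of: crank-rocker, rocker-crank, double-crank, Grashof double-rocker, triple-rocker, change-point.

lengths: ground=10, input=12, coupler=2, output=5
sorted: s=2 (shortest), l=12 (longest), p+q=15
s + l = 14 vs p + q = 15
s + l < p + q (Grashof) with shortest = coupler link → Grashof double-rocker

Grashof double-rocker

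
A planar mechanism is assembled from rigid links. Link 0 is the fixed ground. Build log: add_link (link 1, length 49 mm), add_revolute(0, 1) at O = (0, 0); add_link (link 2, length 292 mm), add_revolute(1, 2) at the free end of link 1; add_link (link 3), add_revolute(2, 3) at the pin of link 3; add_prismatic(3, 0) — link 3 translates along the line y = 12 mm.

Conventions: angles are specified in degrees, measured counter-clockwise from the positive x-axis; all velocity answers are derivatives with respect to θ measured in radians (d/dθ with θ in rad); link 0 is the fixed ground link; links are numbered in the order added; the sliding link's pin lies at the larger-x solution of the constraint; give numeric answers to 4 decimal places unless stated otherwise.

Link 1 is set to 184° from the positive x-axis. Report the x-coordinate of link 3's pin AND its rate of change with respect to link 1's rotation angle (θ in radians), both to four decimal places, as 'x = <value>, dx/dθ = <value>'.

geometry: r = 49 mm, L = 292 mm, e = 12 mm
crank pin P = (r cos θ, r sin θ) = (-48.880638, -3.418067)
h = r sin θ − e = -3.418067 − 12 = -15.418067
x = r cos θ + √(L² − h²) = -48.880638 + 291.592667 = 242.712028
dx/dθ = −r sin θ − h·r cos θ/√(L² − h²) (θ in radians; h = -15.418067) = 0.833486

x = 242.7120, dx/dθ = 0.8335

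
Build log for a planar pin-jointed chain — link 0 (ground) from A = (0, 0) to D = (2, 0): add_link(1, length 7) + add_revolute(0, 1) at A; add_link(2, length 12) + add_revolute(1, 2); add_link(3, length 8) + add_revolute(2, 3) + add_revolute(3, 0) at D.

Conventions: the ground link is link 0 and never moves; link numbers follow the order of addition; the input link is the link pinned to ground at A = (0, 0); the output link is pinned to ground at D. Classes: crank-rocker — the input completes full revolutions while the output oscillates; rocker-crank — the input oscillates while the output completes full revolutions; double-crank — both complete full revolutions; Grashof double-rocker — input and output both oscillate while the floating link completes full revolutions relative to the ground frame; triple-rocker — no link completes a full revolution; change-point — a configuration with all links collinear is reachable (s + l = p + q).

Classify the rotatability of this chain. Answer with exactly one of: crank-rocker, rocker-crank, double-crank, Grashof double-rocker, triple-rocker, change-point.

lengths: ground=2, input=7, coupler=12, output=8
sorted: s=2 (shortest), l=12 (longest), p+q=15
s + l = 14 vs p + q = 15
s + l < p + q (Grashof) with shortest = ground link → double-crank

double-crank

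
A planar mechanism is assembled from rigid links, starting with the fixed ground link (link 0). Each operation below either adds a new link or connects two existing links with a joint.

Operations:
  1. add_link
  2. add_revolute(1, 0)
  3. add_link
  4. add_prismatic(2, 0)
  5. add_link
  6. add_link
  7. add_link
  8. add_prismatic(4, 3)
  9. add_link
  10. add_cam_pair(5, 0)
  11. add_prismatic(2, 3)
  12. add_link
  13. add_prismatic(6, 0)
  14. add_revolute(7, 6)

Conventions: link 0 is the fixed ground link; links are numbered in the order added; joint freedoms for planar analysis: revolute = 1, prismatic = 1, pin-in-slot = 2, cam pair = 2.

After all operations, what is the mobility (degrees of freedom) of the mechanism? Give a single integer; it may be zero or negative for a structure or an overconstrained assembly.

link 0 = ground. State L|J1|J2 = 1|0|0
+link1  2|0|0
R(1,0) f=1→J1  2|1|0
+link2  3|1|0
P(2,0) f=1→J1  3|2|0
+link3  4|2|0
+link4  5|2|0
+link5  6|2|0
P(4,3) f=1→J1  6|3|0
+link6  7|3|0
C(5,0) f=2→J2  7|3|1
P(2,3) f=1→J1  7|4|1
+link7  8|4|1
P(6,0) f=1→J1  8|5|1
R(7,6) f=1→J1  8|6|1
M = 3(8−1)−2·6−1 = 21−12−1 = 8

M = 8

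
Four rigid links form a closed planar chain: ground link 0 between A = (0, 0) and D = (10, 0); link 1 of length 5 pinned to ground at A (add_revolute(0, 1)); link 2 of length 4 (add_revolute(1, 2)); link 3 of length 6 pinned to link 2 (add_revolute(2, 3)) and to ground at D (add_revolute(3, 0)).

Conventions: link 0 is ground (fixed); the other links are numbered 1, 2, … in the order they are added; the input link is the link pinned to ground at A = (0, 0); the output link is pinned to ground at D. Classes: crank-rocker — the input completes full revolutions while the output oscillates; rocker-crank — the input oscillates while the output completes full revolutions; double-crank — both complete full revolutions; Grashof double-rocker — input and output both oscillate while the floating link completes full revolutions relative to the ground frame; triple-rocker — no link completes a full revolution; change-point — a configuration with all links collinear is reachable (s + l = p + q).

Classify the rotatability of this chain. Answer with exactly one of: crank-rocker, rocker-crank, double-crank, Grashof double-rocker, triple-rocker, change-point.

lengths: ground=10, input=5, coupler=4, output=6
sorted: s=4 (shortest), l=10 (longest), p+q=11
s + l = 14 vs p + q = 11
s + l > p + q → non-Grashof → no link fully rotates → triple-rocker

triple-rocker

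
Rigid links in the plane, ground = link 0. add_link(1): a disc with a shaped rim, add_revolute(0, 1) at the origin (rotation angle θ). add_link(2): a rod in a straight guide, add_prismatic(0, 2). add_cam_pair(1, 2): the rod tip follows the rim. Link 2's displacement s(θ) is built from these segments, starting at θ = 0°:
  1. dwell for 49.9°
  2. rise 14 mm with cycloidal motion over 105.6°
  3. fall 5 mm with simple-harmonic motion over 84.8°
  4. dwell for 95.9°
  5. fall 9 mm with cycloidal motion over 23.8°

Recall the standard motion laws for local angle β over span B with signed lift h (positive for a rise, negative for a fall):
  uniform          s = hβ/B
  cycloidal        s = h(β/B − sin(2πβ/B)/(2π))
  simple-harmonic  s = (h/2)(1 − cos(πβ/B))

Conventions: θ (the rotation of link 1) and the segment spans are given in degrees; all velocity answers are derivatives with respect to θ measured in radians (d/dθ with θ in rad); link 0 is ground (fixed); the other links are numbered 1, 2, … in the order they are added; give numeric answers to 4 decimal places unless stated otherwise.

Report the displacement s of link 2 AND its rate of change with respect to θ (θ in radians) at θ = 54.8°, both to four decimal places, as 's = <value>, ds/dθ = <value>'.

segment 1 (0° to 49.9°, dwell): s unchanged at 0.0000
θ = 54.8° falls in segment 2 (49.9° to 155.5°, cycloidal, h = 14): β = 54.8 − 49.9 = 4.9°, B = 105.6°; Δs = 14·(0.0464 − sin(2π·0.0464)/(2π)) = 0.0092; s = 0.0000 + 0.0092 = 0.0092
velocity in seg [49.9°–155.5°] (cycloidal), θ in radians: β = 4.9° = 0.0855 rad, B = 105.6° = 1.8431 rad; ds/dθ = (h/B)(1 − cos(2πβ/B)) = (14/1.8431)(1 − cos(2π·0.0464)) = 0.320555 mm/rad

s = 0.0092, ds/dθ = 0.3206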